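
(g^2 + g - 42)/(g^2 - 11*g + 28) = (g^2 + g - 42)/(g^2 - 11*g + 28)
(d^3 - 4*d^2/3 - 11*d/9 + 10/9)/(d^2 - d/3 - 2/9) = (3*d^2 - 2*d - 5)/(3*d + 1)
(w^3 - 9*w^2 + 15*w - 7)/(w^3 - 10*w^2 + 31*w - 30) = (w^3 - 9*w^2 + 15*w - 7)/(w^3 - 10*w^2 + 31*w - 30)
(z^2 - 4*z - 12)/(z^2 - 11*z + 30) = (z + 2)/(z - 5)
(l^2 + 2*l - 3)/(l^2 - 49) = (l^2 + 2*l - 3)/(l^2 - 49)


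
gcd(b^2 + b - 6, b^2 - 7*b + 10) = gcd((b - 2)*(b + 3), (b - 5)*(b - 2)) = b - 2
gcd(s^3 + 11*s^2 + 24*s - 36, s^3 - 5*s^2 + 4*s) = s - 1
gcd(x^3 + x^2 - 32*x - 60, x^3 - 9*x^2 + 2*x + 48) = x + 2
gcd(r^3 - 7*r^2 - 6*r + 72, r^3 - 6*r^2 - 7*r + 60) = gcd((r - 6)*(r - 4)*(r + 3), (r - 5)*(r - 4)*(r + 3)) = r^2 - r - 12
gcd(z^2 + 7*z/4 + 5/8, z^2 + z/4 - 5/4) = z + 5/4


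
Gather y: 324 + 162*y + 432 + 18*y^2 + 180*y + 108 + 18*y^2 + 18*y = 36*y^2 + 360*y + 864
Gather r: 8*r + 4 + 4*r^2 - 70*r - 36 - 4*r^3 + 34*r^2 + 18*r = -4*r^3 + 38*r^2 - 44*r - 32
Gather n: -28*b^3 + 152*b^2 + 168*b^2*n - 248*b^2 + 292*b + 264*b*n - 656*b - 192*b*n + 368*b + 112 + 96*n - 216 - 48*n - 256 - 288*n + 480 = -28*b^3 - 96*b^2 + 4*b + n*(168*b^2 + 72*b - 240) + 120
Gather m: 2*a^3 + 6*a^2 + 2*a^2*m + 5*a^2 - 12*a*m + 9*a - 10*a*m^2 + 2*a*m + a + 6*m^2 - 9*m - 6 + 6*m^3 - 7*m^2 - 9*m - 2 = 2*a^3 + 11*a^2 + 10*a + 6*m^3 + m^2*(-10*a - 1) + m*(2*a^2 - 10*a - 18) - 8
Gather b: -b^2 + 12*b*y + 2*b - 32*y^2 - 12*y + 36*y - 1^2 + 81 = -b^2 + b*(12*y + 2) - 32*y^2 + 24*y + 80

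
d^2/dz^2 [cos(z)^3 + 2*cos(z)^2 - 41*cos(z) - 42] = 161*cos(z)/4 - 4*cos(2*z) - 9*cos(3*z)/4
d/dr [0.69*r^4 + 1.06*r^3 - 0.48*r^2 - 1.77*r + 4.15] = 2.76*r^3 + 3.18*r^2 - 0.96*r - 1.77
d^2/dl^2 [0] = 0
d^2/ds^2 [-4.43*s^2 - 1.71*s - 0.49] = -8.86000000000000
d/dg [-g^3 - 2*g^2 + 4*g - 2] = -3*g^2 - 4*g + 4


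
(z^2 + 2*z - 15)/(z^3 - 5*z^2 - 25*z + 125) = (z - 3)/(z^2 - 10*z + 25)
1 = 1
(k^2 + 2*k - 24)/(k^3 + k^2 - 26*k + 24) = 1/(k - 1)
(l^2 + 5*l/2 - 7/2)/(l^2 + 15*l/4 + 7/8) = 4*(l - 1)/(4*l + 1)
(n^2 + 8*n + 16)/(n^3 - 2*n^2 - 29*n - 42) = (n^2 + 8*n + 16)/(n^3 - 2*n^2 - 29*n - 42)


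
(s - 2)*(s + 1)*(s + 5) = s^3 + 4*s^2 - 7*s - 10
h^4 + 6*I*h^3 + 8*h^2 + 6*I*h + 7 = (h - I)^2*(h + I)*(h + 7*I)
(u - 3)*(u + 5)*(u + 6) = u^3 + 8*u^2 - 3*u - 90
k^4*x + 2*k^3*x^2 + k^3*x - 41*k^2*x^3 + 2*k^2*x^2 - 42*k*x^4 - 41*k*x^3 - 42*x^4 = (k - 6*x)*(k + x)*(k + 7*x)*(k*x + x)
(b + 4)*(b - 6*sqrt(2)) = b^2 - 6*sqrt(2)*b + 4*b - 24*sqrt(2)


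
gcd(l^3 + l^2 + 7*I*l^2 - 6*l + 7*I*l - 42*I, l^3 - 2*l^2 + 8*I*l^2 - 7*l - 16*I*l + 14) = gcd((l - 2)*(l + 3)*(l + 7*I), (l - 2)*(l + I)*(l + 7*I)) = l^2 + l*(-2 + 7*I) - 14*I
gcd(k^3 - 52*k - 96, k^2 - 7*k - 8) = k - 8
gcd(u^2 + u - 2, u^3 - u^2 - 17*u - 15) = 1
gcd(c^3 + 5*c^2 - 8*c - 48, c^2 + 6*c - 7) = 1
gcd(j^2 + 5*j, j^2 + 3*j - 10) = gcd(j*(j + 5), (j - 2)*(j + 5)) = j + 5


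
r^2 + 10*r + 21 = (r + 3)*(r + 7)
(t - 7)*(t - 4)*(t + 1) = t^3 - 10*t^2 + 17*t + 28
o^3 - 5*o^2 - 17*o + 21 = (o - 7)*(o - 1)*(o + 3)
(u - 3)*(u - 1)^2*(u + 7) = u^4 + 2*u^3 - 28*u^2 + 46*u - 21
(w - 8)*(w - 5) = w^2 - 13*w + 40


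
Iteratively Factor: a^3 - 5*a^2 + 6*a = (a - 3)*(a^2 - 2*a) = (a - 3)*(a - 2)*(a)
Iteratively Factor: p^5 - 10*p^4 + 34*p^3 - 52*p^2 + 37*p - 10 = (p - 2)*(p^4 - 8*p^3 + 18*p^2 - 16*p + 5) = (p - 2)*(p - 1)*(p^3 - 7*p^2 + 11*p - 5) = (p - 2)*(p - 1)^2*(p^2 - 6*p + 5) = (p - 2)*(p - 1)^3*(p - 5)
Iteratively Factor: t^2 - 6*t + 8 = (t - 2)*(t - 4)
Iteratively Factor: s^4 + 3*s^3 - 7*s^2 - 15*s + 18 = (s + 3)*(s^3 - 7*s + 6) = (s - 2)*(s + 3)*(s^2 + 2*s - 3) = (s - 2)*(s + 3)^2*(s - 1)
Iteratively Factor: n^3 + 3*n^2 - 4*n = (n - 1)*(n^2 + 4*n) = (n - 1)*(n + 4)*(n)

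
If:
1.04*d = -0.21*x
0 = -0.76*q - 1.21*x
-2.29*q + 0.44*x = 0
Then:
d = 0.00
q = 0.00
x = 0.00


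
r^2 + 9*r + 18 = (r + 3)*(r + 6)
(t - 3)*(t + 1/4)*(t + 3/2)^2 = t^4 + t^3/4 - 27*t^2/4 - 135*t/16 - 27/16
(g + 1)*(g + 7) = g^2 + 8*g + 7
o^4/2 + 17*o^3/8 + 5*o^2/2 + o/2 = o*(o/2 + 1)*(o + 1/4)*(o + 2)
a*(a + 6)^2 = a^3 + 12*a^2 + 36*a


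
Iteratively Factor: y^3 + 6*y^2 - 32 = (y - 2)*(y^2 + 8*y + 16) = (y - 2)*(y + 4)*(y + 4)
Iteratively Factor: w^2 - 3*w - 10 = (w + 2)*(w - 5)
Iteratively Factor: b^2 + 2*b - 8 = (b + 4)*(b - 2)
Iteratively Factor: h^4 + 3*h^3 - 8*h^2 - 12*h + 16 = (h + 4)*(h^3 - h^2 - 4*h + 4) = (h - 2)*(h + 4)*(h^2 + h - 2) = (h - 2)*(h - 1)*(h + 4)*(h + 2)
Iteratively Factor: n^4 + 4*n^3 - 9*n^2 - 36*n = (n + 4)*(n^3 - 9*n) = (n + 3)*(n + 4)*(n^2 - 3*n) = n*(n + 3)*(n + 4)*(n - 3)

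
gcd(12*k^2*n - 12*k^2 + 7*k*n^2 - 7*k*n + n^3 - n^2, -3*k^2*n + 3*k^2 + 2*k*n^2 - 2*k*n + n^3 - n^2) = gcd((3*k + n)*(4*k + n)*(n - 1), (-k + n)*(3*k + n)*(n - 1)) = 3*k*n - 3*k + n^2 - n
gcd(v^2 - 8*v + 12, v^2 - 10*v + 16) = v - 2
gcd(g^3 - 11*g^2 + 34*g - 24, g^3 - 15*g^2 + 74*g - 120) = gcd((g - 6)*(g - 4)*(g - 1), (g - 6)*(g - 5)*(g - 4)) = g^2 - 10*g + 24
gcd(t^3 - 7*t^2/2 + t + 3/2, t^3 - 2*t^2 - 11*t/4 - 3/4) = t^2 - 5*t/2 - 3/2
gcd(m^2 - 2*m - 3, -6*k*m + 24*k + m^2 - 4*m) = 1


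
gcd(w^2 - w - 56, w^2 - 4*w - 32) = w - 8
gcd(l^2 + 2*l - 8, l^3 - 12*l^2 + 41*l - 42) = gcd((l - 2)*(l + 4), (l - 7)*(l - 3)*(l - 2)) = l - 2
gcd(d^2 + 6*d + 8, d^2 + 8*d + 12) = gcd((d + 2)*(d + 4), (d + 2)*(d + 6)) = d + 2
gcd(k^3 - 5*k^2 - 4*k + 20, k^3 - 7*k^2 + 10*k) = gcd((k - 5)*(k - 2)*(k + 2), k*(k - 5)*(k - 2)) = k^2 - 7*k + 10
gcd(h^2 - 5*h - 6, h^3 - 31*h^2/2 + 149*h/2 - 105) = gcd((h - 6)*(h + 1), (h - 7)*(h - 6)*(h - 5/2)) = h - 6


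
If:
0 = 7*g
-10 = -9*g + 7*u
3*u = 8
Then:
No Solution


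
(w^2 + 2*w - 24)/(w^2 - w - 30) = (-w^2 - 2*w + 24)/(-w^2 + w + 30)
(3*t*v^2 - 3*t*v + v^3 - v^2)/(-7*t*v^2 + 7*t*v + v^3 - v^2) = (-3*t - v)/(7*t - v)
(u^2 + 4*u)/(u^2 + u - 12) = u/(u - 3)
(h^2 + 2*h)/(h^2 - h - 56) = h*(h + 2)/(h^2 - h - 56)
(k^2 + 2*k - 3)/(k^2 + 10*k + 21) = (k - 1)/(k + 7)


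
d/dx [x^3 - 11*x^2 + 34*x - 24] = 3*x^2 - 22*x + 34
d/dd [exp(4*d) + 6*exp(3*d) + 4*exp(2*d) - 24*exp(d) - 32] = (4*exp(3*d) + 18*exp(2*d) + 8*exp(d) - 24)*exp(d)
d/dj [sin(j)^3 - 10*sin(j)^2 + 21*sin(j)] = (3*sin(j)^2 - 20*sin(j) + 21)*cos(j)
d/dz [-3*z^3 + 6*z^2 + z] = -9*z^2 + 12*z + 1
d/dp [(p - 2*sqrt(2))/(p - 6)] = 2*(-3 + sqrt(2))/(p - 6)^2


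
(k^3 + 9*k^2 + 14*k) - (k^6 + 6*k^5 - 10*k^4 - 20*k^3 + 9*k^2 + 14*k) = -k^6 - 6*k^5 + 10*k^4 + 21*k^3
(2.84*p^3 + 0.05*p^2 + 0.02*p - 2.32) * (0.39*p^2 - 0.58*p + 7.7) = 1.1076*p^5 - 1.6277*p^4 + 21.8468*p^3 - 0.5314*p^2 + 1.4996*p - 17.864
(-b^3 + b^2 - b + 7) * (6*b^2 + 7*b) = -6*b^5 - b^4 + b^3 + 35*b^2 + 49*b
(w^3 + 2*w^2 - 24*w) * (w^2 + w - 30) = w^5 + 3*w^4 - 52*w^3 - 84*w^2 + 720*w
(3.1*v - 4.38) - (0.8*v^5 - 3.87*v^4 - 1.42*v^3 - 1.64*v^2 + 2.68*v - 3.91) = -0.8*v^5 + 3.87*v^4 + 1.42*v^3 + 1.64*v^2 + 0.42*v - 0.47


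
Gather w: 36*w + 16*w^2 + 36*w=16*w^2 + 72*w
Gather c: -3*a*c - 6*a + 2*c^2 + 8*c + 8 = -6*a + 2*c^2 + c*(8 - 3*a) + 8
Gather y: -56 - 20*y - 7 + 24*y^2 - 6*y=24*y^2 - 26*y - 63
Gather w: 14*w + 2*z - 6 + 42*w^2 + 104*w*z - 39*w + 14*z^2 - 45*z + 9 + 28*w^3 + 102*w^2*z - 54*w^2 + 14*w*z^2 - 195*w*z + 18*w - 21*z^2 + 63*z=28*w^3 + w^2*(102*z - 12) + w*(14*z^2 - 91*z - 7) - 7*z^2 + 20*z + 3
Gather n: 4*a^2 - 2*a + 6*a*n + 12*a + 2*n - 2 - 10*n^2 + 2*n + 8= 4*a^2 + 10*a - 10*n^2 + n*(6*a + 4) + 6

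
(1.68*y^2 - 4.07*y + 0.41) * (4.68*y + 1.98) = 7.8624*y^3 - 15.7212*y^2 - 6.1398*y + 0.8118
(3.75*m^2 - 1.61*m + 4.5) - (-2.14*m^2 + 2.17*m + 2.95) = 5.89*m^2 - 3.78*m + 1.55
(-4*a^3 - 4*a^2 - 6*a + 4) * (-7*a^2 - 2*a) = 28*a^5 + 36*a^4 + 50*a^3 - 16*a^2 - 8*a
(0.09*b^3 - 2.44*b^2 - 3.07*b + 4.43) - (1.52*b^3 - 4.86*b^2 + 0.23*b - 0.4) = -1.43*b^3 + 2.42*b^2 - 3.3*b + 4.83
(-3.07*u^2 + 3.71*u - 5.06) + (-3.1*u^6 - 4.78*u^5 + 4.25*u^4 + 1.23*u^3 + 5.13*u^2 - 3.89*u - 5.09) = -3.1*u^6 - 4.78*u^5 + 4.25*u^4 + 1.23*u^3 + 2.06*u^2 - 0.18*u - 10.15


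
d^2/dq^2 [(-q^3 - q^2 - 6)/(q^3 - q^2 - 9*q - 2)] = 2*(-2*q^6 - 27*q^5 - 75*q^4 - 36*q^3 + 96*q^2 - 210*q - 478)/(q^9 - 3*q^8 - 24*q^7 + 47*q^6 + 228*q^5 - 141*q^4 - 825*q^3 - 498*q^2 - 108*q - 8)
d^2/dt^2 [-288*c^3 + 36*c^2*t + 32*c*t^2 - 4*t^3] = 64*c - 24*t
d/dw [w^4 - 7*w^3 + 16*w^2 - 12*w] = 4*w^3 - 21*w^2 + 32*w - 12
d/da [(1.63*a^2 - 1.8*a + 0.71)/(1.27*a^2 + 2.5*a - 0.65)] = (6.361*a^2 - 3.9224*a - 0.605)/(1.6129*a^4 + 6.35*a^3 + 4.599*a^2 - 3.25*a + 0.4225)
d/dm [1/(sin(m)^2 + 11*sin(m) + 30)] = -(2*sin(m) + 11)*cos(m)/(sin(m)^2 + 11*sin(m) + 30)^2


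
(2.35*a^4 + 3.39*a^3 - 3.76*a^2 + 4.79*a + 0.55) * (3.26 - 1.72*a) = -4.042*a^5 + 1.8302*a^4 + 17.5186*a^3 - 20.4964*a^2 + 14.6694*a + 1.793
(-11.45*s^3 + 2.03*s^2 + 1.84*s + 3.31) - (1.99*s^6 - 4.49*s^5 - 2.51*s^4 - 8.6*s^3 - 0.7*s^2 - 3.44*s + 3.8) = -1.99*s^6 + 4.49*s^5 + 2.51*s^4 - 2.85*s^3 + 2.73*s^2 + 5.28*s - 0.49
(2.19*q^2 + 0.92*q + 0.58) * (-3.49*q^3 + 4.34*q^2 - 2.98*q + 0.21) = -7.6431*q^5 + 6.2938*q^4 - 4.5576*q^3 + 0.2355*q^2 - 1.5352*q + 0.1218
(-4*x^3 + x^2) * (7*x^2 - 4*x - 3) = -28*x^5 + 23*x^4 + 8*x^3 - 3*x^2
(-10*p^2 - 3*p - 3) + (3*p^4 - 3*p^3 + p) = 3*p^4 - 3*p^3 - 10*p^2 - 2*p - 3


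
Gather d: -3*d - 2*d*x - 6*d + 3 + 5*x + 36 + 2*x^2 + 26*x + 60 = d*(-2*x - 9) + 2*x^2 + 31*x + 99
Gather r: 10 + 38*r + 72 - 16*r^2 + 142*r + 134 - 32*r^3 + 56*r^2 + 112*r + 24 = -32*r^3 + 40*r^2 + 292*r + 240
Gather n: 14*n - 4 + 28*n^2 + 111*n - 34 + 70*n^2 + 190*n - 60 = 98*n^2 + 315*n - 98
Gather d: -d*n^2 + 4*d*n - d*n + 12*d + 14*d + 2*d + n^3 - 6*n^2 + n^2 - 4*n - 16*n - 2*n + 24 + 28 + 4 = d*(-n^2 + 3*n + 28) + n^3 - 5*n^2 - 22*n + 56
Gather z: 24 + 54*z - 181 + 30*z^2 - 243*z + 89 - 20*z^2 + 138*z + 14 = 10*z^2 - 51*z - 54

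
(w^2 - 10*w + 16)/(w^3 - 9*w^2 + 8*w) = (w - 2)/(w*(w - 1))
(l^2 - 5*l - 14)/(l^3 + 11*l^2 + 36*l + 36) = (l - 7)/(l^2 + 9*l + 18)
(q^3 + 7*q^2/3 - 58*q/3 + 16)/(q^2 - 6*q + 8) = (3*q^3 + 7*q^2 - 58*q + 48)/(3*(q^2 - 6*q + 8))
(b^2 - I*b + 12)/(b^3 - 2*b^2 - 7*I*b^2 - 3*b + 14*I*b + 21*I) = (b^2 - I*b + 12)/(b^3 - b^2*(2 + 7*I) + b*(-3 + 14*I) + 21*I)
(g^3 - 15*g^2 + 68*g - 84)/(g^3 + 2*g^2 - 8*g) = (g^2 - 13*g + 42)/(g*(g + 4))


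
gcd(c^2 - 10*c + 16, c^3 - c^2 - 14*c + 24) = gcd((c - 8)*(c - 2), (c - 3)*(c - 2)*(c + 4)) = c - 2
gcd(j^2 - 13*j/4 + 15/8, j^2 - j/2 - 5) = j - 5/2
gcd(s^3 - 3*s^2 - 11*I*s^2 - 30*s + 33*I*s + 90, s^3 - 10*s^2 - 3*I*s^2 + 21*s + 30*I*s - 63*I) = s - 3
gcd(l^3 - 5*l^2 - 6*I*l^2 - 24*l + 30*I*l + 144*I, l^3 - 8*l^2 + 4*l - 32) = l - 8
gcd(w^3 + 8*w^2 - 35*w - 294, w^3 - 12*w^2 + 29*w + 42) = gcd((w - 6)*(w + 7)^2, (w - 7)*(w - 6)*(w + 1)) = w - 6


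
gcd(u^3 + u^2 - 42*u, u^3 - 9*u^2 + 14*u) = u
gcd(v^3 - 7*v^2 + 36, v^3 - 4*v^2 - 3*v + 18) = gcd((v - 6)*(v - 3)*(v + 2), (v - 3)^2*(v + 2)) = v^2 - v - 6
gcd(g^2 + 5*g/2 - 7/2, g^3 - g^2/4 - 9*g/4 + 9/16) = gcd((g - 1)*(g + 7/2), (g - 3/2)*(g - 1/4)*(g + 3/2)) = 1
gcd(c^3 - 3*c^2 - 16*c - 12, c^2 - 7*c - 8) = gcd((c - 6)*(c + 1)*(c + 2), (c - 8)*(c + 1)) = c + 1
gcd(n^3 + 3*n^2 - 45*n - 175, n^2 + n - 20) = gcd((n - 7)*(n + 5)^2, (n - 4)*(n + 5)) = n + 5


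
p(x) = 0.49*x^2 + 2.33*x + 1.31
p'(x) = 0.98*x + 2.33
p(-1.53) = -1.11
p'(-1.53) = 0.83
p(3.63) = 16.22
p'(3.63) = 5.89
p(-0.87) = -0.35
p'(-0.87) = 1.48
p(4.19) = 19.68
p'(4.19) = 6.44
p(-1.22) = -0.80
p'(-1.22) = 1.13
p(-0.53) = 0.21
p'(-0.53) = 1.81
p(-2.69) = -1.41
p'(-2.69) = -0.31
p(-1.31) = -0.90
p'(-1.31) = 1.05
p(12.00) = 99.83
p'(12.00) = 14.09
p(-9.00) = 20.03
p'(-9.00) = -6.49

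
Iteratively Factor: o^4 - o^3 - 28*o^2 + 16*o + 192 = (o + 3)*(o^3 - 4*o^2 - 16*o + 64) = (o + 3)*(o + 4)*(o^2 - 8*o + 16) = (o - 4)*(o + 3)*(o + 4)*(o - 4)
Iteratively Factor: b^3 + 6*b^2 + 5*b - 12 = (b - 1)*(b^2 + 7*b + 12) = (b - 1)*(b + 3)*(b + 4)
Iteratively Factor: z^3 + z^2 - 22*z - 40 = (z - 5)*(z^2 + 6*z + 8) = (z - 5)*(z + 2)*(z + 4)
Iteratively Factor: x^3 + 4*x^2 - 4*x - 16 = (x + 4)*(x^2 - 4) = (x + 2)*(x + 4)*(x - 2)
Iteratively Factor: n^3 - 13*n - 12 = (n + 1)*(n^2 - n - 12) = (n + 1)*(n + 3)*(n - 4)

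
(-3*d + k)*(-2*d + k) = 6*d^2 - 5*d*k + k^2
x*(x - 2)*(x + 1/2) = x^3 - 3*x^2/2 - x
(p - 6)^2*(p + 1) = p^3 - 11*p^2 + 24*p + 36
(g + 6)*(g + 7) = g^2 + 13*g + 42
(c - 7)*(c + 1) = c^2 - 6*c - 7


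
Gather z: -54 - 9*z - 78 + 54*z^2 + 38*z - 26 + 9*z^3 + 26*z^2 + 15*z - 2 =9*z^3 + 80*z^2 + 44*z - 160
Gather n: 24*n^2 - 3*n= 24*n^2 - 3*n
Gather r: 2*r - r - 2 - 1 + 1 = r - 2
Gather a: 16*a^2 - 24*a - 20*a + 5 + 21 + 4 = 16*a^2 - 44*a + 30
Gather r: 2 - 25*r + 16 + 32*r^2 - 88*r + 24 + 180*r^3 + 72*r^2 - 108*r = 180*r^3 + 104*r^2 - 221*r + 42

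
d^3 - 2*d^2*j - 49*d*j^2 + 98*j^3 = (d - 7*j)*(d - 2*j)*(d + 7*j)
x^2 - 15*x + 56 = (x - 8)*(x - 7)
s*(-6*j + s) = -6*j*s + s^2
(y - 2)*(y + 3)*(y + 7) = y^3 + 8*y^2 + y - 42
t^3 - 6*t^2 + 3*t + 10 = (t - 5)*(t - 2)*(t + 1)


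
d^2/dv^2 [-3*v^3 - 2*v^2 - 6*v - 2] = -18*v - 4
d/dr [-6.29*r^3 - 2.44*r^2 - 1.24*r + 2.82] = -18.87*r^2 - 4.88*r - 1.24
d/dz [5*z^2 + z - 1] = 10*z + 1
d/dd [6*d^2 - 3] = 12*d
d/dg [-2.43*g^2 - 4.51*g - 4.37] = -4.86*g - 4.51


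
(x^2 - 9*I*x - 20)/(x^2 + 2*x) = (x^2 - 9*I*x - 20)/(x*(x + 2))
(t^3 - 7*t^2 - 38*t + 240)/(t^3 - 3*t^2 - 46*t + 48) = (t - 5)/(t - 1)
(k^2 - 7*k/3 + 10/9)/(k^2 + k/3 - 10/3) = (k - 2/3)/(k + 2)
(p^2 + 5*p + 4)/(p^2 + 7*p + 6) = (p + 4)/(p + 6)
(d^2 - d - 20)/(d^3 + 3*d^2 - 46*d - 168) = (d - 5)/(d^2 - d - 42)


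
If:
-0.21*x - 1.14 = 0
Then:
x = -5.43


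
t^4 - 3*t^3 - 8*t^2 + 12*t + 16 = (t - 4)*(t - 2)*(t + 1)*(t + 2)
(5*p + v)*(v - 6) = 5*p*v - 30*p + v^2 - 6*v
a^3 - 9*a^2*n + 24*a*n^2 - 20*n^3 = (a - 5*n)*(a - 2*n)^2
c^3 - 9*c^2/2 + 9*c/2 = c*(c - 3)*(c - 3/2)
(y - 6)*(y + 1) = y^2 - 5*y - 6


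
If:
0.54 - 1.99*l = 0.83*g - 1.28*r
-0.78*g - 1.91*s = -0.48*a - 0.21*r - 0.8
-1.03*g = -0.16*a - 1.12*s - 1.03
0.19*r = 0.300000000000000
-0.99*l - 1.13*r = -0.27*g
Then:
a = 11.25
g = 4.48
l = -0.58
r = 1.58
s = 1.59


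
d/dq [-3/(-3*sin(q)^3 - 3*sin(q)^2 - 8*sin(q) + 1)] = 3*(-6*sin(q) + 9*cos(q)^2 - 17)*cos(q)/(3*sin(q)^3 + 3*sin(q)^2 + 8*sin(q) - 1)^2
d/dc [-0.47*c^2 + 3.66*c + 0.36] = 3.66 - 0.94*c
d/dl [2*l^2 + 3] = 4*l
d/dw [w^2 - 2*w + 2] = 2*w - 2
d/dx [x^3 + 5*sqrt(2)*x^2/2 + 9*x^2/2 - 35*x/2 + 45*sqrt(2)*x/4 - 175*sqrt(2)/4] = 3*x^2 + 5*sqrt(2)*x + 9*x - 35/2 + 45*sqrt(2)/4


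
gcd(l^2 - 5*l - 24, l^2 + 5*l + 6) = l + 3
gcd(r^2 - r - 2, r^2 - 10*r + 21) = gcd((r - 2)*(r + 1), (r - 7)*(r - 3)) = 1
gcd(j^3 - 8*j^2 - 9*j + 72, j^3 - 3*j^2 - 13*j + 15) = j + 3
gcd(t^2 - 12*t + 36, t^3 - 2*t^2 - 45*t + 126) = t - 6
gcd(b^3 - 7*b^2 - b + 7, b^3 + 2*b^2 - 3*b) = b - 1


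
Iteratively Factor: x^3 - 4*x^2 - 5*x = (x - 5)*(x^2 + x) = x*(x - 5)*(x + 1)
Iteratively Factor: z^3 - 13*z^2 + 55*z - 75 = (z - 5)*(z^2 - 8*z + 15) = (z - 5)^2*(z - 3)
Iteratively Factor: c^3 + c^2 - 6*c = (c)*(c^2 + c - 6) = c*(c - 2)*(c + 3)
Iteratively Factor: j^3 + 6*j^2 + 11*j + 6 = (j + 1)*(j^2 + 5*j + 6) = (j + 1)*(j + 3)*(j + 2)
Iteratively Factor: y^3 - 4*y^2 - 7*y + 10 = (y - 5)*(y^2 + y - 2) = (y - 5)*(y - 1)*(y + 2)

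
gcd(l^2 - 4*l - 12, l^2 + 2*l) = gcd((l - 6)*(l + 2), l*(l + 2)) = l + 2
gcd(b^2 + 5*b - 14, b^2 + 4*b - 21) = b + 7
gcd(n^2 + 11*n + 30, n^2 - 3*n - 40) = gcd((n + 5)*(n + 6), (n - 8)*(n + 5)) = n + 5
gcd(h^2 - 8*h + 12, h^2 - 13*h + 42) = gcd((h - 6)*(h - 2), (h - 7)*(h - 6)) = h - 6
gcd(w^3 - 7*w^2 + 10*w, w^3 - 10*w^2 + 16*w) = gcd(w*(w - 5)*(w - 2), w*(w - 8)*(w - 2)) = w^2 - 2*w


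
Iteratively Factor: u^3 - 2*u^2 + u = (u - 1)*(u^2 - u) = (u - 1)^2*(u)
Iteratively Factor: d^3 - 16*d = (d)*(d^2 - 16) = d*(d - 4)*(d + 4)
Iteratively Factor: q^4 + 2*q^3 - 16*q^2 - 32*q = (q)*(q^3 + 2*q^2 - 16*q - 32) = q*(q + 2)*(q^2 - 16) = q*(q - 4)*(q + 2)*(q + 4)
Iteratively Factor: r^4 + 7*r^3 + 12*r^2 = (r + 4)*(r^3 + 3*r^2) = r*(r + 4)*(r^2 + 3*r) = r^2*(r + 4)*(r + 3)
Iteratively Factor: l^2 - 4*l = (l)*(l - 4)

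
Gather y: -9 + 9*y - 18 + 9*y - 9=18*y - 36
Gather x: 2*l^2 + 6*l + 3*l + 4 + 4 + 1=2*l^2 + 9*l + 9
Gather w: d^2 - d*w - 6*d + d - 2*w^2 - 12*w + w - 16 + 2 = d^2 - 5*d - 2*w^2 + w*(-d - 11) - 14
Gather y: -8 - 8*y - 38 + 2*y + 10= -6*y - 36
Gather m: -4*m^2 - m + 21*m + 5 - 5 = -4*m^2 + 20*m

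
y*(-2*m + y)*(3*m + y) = -6*m^2*y + m*y^2 + y^3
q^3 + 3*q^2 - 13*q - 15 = (q - 3)*(q + 1)*(q + 5)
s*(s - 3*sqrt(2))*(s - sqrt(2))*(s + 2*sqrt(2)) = s^4 - 2*sqrt(2)*s^3 - 10*s^2 + 12*sqrt(2)*s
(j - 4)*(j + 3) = j^2 - j - 12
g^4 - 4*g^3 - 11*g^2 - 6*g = g*(g - 6)*(g + 1)^2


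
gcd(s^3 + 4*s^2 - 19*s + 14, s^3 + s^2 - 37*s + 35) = s^2 + 6*s - 7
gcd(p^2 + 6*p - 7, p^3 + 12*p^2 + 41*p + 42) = p + 7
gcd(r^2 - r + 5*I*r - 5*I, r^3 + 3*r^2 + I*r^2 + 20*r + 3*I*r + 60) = r + 5*I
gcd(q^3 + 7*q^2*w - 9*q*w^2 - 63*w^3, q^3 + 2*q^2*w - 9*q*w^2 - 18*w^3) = q^2 - 9*w^2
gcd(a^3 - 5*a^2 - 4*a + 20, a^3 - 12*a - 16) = a + 2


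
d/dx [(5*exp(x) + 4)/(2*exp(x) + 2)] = 1/(8*cosh(x/2)^2)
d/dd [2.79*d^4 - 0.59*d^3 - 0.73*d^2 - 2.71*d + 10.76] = 11.16*d^3 - 1.77*d^2 - 1.46*d - 2.71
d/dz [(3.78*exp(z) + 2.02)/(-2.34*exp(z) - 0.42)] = 3.1392*exp(z)/(2.34*exp(z) + 0.42)^2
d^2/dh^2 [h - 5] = 0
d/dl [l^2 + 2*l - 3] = 2*l + 2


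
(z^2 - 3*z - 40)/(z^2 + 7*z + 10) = (z - 8)/(z + 2)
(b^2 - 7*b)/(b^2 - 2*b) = (b - 7)/(b - 2)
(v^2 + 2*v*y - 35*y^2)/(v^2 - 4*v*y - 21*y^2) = (-v^2 - 2*v*y + 35*y^2)/(-v^2 + 4*v*y + 21*y^2)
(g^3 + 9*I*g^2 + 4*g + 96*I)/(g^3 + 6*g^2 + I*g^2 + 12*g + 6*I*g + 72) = (g + 8*I)/(g + 6)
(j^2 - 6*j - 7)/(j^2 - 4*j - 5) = (j - 7)/(j - 5)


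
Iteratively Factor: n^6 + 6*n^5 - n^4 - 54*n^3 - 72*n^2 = (n)*(n^5 + 6*n^4 - n^3 - 54*n^2 - 72*n) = n*(n - 3)*(n^4 + 9*n^3 + 26*n^2 + 24*n) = n*(n - 3)*(n + 3)*(n^3 + 6*n^2 + 8*n) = n*(n - 3)*(n + 2)*(n + 3)*(n^2 + 4*n) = n*(n - 3)*(n + 2)*(n + 3)*(n + 4)*(n)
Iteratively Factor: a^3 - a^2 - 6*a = (a)*(a^2 - a - 6) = a*(a - 3)*(a + 2)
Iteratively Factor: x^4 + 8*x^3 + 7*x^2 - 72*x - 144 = (x - 3)*(x^3 + 11*x^2 + 40*x + 48) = (x - 3)*(x + 4)*(x^2 + 7*x + 12) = (x - 3)*(x + 3)*(x + 4)*(x + 4)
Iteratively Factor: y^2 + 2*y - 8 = (y + 4)*(y - 2)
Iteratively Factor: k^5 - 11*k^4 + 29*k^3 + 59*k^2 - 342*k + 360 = (k - 3)*(k^4 - 8*k^3 + 5*k^2 + 74*k - 120) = (k - 5)*(k - 3)*(k^3 - 3*k^2 - 10*k + 24) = (k - 5)*(k - 4)*(k - 3)*(k^2 + k - 6) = (k - 5)*(k - 4)*(k - 3)*(k + 3)*(k - 2)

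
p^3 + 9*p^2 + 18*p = p*(p + 3)*(p + 6)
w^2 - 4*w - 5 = (w - 5)*(w + 1)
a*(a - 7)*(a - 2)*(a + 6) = a^4 - 3*a^3 - 40*a^2 + 84*a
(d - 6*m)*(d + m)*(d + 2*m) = d^3 - 3*d^2*m - 16*d*m^2 - 12*m^3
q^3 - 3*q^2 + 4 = (q - 2)^2*(q + 1)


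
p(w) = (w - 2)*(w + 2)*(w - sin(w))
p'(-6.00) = 76.63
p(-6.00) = -200.94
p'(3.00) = 27.10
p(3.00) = 14.29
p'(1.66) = 0.85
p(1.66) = -0.83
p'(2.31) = 9.49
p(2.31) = 2.10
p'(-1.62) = 0.57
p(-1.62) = 0.85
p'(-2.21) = 7.63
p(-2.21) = -1.24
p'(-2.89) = 23.83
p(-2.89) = -11.49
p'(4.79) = 72.91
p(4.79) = 109.63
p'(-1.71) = 1.24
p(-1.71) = 0.77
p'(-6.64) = 86.07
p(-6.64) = -252.19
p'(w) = (1 - cos(w))*(w - 2)*(w + 2) + (w - 2)*(w - sin(w)) + (w + 2)*(w - sin(w))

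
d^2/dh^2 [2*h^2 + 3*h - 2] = 4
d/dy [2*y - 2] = 2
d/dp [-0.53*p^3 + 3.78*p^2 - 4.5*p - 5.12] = -1.59*p^2 + 7.56*p - 4.5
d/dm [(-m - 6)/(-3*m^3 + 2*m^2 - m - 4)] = (3*m^3 - 2*m^2 + m - (m + 6)*(9*m^2 - 4*m + 1) + 4)/(3*m^3 - 2*m^2 + m + 4)^2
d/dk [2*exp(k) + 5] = 2*exp(k)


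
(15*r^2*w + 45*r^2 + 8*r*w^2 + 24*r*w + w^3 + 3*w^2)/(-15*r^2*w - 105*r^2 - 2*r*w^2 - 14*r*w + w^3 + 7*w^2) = (-5*r*w - 15*r - w^2 - 3*w)/(5*r*w + 35*r - w^2 - 7*w)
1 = 1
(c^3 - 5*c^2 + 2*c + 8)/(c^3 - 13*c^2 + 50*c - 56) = (c + 1)/(c - 7)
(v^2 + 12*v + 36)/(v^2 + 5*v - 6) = (v + 6)/(v - 1)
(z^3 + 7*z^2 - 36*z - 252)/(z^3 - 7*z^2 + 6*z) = (z^2 + 13*z + 42)/(z*(z - 1))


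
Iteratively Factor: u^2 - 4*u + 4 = (u - 2)*(u - 2)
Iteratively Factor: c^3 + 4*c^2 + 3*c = (c + 3)*(c^2 + c) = c*(c + 3)*(c + 1)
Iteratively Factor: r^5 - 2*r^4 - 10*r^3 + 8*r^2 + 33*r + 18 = (r - 3)*(r^4 + r^3 - 7*r^2 - 13*r - 6) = (r - 3)^2*(r^3 + 4*r^2 + 5*r + 2) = (r - 3)^2*(r + 2)*(r^2 + 2*r + 1) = (r - 3)^2*(r + 1)*(r + 2)*(r + 1)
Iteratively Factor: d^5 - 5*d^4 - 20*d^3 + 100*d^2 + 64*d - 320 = (d - 2)*(d^4 - 3*d^3 - 26*d^2 + 48*d + 160) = (d - 5)*(d - 2)*(d^3 + 2*d^2 - 16*d - 32) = (d - 5)*(d - 4)*(d - 2)*(d^2 + 6*d + 8) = (d - 5)*(d - 4)*(d - 2)*(d + 2)*(d + 4)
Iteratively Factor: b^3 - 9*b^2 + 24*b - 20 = (b - 2)*(b^2 - 7*b + 10) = (b - 5)*(b - 2)*(b - 2)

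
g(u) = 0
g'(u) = 0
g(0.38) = 0.00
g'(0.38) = 0.00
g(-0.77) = 0.00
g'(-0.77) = 0.00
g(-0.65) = 0.00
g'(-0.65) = 0.00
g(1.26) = 0.00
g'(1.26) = 0.00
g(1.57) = 0.00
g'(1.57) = 0.00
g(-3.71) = 0.00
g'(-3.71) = 0.00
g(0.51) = 0.00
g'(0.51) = 0.00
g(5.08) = 0.00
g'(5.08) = 0.00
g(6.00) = 0.00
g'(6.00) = 0.00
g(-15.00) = 0.00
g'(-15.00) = 0.00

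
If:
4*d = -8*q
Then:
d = -2*q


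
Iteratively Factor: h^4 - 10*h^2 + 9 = (h - 3)*(h^3 + 3*h^2 - h - 3) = (h - 3)*(h + 3)*(h^2 - 1) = (h - 3)*(h - 1)*(h + 3)*(h + 1)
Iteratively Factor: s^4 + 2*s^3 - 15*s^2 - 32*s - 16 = (s + 4)*(s^3 - 2*s^2 - 7*s - 4) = (s + 1)*(s + 4)*(s^2 - 3*s - 4) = (s - 4)*(s + 1)*(s + 4)*(s + 1)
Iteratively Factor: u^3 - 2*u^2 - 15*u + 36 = (u - 3)*(u^2 + u - 12) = (u - 3)^2*(u + 4)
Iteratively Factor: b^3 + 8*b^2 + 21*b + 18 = (b + 2)*(b^2 + 6*b + 9) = (b + 2)*(b + 3)*(b + 3)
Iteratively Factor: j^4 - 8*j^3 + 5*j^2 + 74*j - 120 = (j + 3)*(j^3 - 11*j^2 + 38*j - 40) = (j - 5)*(j + 3)*(j^2 - 6*j + 8) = (j - 5)*(j - 4)*(j + 3)*(j - 2)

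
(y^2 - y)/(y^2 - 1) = y/(y + 1)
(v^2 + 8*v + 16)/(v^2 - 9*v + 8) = (v^2 + 8*v + 16)/(v^2 - 9*v + 8)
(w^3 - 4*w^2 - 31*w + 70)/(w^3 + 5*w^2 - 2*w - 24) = (w^2 - 2*w - 35)/(w^2 + 7*w + 12)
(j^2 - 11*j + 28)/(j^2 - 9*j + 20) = (j - 7)/(j - 5)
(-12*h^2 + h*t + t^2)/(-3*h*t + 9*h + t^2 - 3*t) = (4*h + t)/(t - 3)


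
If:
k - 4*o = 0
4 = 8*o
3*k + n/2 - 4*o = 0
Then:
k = 2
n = -8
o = 1/2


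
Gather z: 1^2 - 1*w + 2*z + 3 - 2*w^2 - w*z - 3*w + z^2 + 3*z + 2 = -2*w^2 - 4*w + z^2 + z*(5 - w) + 6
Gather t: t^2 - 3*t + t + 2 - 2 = t^2 - 2*t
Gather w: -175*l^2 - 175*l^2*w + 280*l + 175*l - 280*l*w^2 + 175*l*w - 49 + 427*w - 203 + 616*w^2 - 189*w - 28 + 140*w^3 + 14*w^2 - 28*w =-175*l^2 + 455*l + 140*w^3 + w^2*(630 - 280*l) + w*(-175*l^2 + 175*l + 210) - 280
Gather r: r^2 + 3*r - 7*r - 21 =r^2 - 4*r - 21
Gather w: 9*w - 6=9*w - 6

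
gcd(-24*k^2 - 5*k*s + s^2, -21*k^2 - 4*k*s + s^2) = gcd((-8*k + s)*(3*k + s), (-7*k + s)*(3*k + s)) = 3*k + s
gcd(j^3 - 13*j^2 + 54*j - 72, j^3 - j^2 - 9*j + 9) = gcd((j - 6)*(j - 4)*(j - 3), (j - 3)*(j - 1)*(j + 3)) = j - 3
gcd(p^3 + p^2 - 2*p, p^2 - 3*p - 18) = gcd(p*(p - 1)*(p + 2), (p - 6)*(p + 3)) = 1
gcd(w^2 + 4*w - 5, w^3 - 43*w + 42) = w - 1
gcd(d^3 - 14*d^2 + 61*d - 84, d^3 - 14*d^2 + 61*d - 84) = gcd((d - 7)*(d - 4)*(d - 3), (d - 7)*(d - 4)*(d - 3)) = d^3 - 14*d^2 + 61*d - 84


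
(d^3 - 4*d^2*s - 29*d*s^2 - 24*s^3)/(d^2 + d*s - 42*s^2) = (d^3 - 4*d^2*s - 29*d*s^2 - 24*s^3)/(d^2 + d*s - 42*s^2)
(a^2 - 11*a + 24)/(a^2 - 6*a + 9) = (a - 8)/(a - 3)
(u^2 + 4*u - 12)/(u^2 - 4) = (u + 6)/(u + 2)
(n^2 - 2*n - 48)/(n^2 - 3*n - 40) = (n + 6)/(n + 5)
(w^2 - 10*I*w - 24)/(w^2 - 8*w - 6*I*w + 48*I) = (w - 4*I)/(w - 8)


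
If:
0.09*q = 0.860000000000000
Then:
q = 9.56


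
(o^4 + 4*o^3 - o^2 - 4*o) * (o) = o^5 + 4*o^4 - o^3 - 4*o^2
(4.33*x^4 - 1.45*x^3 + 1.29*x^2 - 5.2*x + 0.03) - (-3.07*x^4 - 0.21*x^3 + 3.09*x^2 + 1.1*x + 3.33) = 7.4*x^4 - 1.24*x^3 - 1.8*x^2 - 6.3*x - 3.3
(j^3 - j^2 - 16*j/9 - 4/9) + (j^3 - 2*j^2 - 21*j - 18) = 2*j^3 - 3*j^2 - 205*j/9 - 166/9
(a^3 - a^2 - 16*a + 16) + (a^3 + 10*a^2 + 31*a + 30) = 2*a^3 + 9*a^2 + 15*a + 46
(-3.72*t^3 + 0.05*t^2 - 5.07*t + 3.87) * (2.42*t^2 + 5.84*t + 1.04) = -9.0024*t^5 - 21.6038*t^4 - 15.8462*t^3 - 20.1914*t^2 + 17.328*t + 4.0248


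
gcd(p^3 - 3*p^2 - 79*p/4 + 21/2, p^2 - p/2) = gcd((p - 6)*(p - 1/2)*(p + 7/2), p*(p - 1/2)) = p - 1/2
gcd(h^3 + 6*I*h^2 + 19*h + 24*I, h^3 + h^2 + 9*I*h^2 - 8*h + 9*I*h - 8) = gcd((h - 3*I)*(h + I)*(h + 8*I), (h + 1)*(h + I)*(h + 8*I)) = h^2 + 9*I*h - 8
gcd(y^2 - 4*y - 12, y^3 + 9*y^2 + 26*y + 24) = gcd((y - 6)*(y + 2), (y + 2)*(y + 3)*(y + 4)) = y + 2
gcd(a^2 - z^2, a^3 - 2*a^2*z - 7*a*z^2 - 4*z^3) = a + z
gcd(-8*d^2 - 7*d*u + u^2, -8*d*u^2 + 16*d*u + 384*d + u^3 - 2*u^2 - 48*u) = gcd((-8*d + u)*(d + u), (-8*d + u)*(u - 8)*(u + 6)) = -8*d + u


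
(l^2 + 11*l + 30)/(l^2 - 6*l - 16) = (l^2 + 11*l + 30)/(l^2 - 6*l - 16)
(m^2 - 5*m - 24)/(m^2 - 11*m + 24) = (m + 3)/(m - 3)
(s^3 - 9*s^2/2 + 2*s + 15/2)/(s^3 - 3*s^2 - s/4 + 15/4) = 2*(s - 3)/(2*s - 3)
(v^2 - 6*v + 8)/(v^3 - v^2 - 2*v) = (v - 4)/(v*(v + 1))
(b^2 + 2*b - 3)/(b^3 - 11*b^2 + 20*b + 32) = (b^2 + 2*b - 3)/(b^3 - 11*b^2 + 20*b + 32)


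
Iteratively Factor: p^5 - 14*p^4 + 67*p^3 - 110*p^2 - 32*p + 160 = (p - 2)*(p^4 - 12*p^3 + 43*p^2 - 24*p - 80) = (p - 4)*(p - 2)*(p^3 - 8*p^2 + 11*p + 20) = (p - 4)^2*(p - 2)*(p^2 - 4*p - 5) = (p - 4)^2*(p - 2)*(p + 1)*(p - 5)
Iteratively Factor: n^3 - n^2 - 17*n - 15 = (n - 5)*(n^2 + 4*n + 3) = (n - 5)*(n + 3)*(n + 1)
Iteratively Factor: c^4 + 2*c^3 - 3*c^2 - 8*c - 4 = (c + 1)*(c^3 + c^2 - 4*c - 4) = (c - 2)*(c + 1)*(c^2 + 3*c + 2) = (c - 2)*(c + 1)^2*(c + 2)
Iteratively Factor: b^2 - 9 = (b - 3)*(b + 3)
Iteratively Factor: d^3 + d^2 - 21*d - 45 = (d + 3)*(d^2 - 2*d - 15) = (d + 3)^2*(d - 5)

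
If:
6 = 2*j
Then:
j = 3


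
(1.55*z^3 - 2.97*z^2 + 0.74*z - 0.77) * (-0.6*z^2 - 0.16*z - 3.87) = -0.93*z^5 + 1.534*z^4 - 5.9673*z^3 + 11.8375*z^2 - 2.7406*z + 2.9799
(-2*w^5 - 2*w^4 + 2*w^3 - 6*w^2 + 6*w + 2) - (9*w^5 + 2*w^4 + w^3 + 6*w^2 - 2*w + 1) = -11*w^5 - 4*w^4 + w^3 - 12*w^2 + 8*w + 1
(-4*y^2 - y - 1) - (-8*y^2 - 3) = 4*y^2 - y + 2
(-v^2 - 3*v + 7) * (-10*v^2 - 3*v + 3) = 10*v^4 + 33*v^3 - 64*v^2 - 30*v + 21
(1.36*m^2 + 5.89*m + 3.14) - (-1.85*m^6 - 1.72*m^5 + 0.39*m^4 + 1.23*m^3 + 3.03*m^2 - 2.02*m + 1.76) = 1.85*m^6 + 1.72*m^5 - 0.39*m^4 - 1.23*m^3 - 1.67*m^2 + 7.91*m + 1.38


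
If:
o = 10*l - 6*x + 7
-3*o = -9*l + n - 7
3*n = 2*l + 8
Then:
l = 54*x/65 - 10/13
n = 36*x/65 + 28/13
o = 30*x/13 - 9/13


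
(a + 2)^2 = a^2 + 4*a + 4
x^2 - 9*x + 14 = (x - 7)*(x - 2)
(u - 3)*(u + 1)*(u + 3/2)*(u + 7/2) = u^4 + 3*u^3 - 31*u^2/4 - 51*u/2 - 63/4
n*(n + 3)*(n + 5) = n^3 + 8*n^2 + 15*n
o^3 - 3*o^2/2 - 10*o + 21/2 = (o - 7/2)*(o - 1)*(o + 3)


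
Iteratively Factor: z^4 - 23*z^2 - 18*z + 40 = (z + 2)*(z^3 - 2*z^2 - 19*z + 20) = (z - 1)*(z + 2)*(z^2 - z - 20) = (z - 5)*(z - 1)*(z + 2)*(z + 4)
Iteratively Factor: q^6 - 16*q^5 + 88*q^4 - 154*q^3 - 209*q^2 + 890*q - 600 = (q - 5)*(q^5 - 11*q^4 + 33*q^3 + 11*q^2 - 154*q + 120) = (q - 5)*(q + 2)*(q^4 - 13*q^3 + 59*q^2 - 107*q + 60) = (q - 5)*(q - 4)*(q + 2)*(q^3 - 9*q^2 + 23*q - 15) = (q - 5)*(q - 4)*(q - 1)*(q + 2)*(q^2 - 8*q + 15) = (q - 5)*(q - 4)*(q - 3)*(q - 1)*(q + 2)*(q - 5)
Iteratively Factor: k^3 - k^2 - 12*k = (k)*(k^2 - k - 12) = k*(k - 4)*(k + 3)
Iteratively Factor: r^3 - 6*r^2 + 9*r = (r - 3)*(r^2 - 3*r) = (r - 3)^2*(r)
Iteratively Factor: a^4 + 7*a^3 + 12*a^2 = (a + 3)*(a^3 + 4*a^2) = a*(a + 3)*(a^2 + 4*a) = a*(a + 3)*(a + 4)*(a)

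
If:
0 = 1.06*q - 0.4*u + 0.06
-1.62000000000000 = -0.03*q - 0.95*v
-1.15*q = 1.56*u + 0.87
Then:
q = -0.21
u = -0.40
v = 1.71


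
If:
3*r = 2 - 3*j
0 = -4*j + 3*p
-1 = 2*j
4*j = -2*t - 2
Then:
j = -1/2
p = -2/3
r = 7/6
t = 0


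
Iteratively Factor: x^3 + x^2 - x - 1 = (x + 1)*(x^2 - 1) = (x + 1)^2*(x - 1)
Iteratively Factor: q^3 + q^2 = (q)*(q^2 + q) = q^2*(q + 1)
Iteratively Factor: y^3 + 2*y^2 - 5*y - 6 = (y - 2)*(y^2 + 4*y + 3) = (y - 2)*(y + 3)*(y + 1)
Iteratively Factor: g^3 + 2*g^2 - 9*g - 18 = (g + 3)*(g^2 - g - 6) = (g + 2)*(g + 3)*(g - 3)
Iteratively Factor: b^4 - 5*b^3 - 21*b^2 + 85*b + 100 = (b + 1)*(b^3 - 6*b^2 - 15*b + 100) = (b - 5)*(b + 1)*(b^2 - b - 20) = (b - 5)*(b + 1)*(b + 4)*(b - 5)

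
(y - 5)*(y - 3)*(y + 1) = y^3 - 7*y^2 + 7*y + 15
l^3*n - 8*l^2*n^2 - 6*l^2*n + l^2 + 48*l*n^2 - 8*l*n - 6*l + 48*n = (l - 6)*(l - 8*n)*(l*n + 1)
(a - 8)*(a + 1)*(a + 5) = a^3 - 2*a^2 - 43*a - 40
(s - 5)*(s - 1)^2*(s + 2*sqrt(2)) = s^4 - 7*s^3 + 2*sqrt(2)*s^3 - 14*sqrt(2)*s^2 + 11*s^2 - 5*s + 22*sqrt(2)*s - 10*sqrt(2)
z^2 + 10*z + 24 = (z + 4)*(z + 6)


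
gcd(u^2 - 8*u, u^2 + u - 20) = 1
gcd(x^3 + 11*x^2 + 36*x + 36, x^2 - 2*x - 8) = x + 2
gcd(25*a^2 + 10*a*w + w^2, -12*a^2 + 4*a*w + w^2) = 1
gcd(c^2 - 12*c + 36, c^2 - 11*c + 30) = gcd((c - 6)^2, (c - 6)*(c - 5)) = c - 6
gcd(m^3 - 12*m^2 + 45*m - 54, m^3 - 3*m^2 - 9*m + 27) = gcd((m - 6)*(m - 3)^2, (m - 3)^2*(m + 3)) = m^2 - 6*m + 9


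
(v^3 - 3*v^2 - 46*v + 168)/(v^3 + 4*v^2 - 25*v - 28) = (v - 6)/(v + 1)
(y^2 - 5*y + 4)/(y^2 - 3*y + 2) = (y - 4)/(y - 2)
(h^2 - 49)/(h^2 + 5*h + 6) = (h^2 - 49)/(h^2 + 5*h + 6)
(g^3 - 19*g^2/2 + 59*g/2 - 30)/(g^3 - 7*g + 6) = (2*g^3 - 19*g^2 + 59*g - 60)/(2*(g^3 - 7*g + 6))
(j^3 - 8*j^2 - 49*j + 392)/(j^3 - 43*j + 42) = (j^2 - 15*j + 56)/(j^2 - 7*j + 6)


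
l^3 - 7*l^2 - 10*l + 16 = (l - 8)*(l - 1)*(l + 2)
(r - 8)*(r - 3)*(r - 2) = r^3 - 13*r^2 + 46*r - 48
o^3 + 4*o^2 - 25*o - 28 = (o - 4)*(o + 1)*(o + 7)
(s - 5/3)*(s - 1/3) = s^2 - 2*s + 5/9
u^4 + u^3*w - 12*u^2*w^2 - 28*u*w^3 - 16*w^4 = (u - 4*w)*(u + w)*(u + 2*w)^2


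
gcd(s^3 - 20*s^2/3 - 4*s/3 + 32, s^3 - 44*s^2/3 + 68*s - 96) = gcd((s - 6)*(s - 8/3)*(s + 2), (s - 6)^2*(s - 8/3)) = s^2 - 26*s/3 + 16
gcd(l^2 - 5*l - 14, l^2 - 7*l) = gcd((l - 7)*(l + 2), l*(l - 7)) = l - 7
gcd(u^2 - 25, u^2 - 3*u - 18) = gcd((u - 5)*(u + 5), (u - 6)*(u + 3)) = 1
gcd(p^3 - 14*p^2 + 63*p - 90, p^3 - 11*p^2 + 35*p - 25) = p - 5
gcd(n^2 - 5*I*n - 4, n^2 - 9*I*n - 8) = n - I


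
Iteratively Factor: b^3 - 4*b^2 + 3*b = (b - 3)*(b^2 - b) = b*(b - 3)*(b - 1)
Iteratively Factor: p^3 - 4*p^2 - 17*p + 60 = (p - 3)*(p^2 - p - 20) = (p - 5)*(p - 3)*(p + 4)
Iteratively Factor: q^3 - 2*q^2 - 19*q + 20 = (q - 1)*(q^2 - q - 20) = (q - 5)*(q - 1)*(q + 4)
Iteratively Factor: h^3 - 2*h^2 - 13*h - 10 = (h + 2)*(h^2 - 4*h - 5) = (h + 1)*(h + 2)*(h - 5)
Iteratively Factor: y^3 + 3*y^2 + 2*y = (y + 1)*(y^2 + 2*y) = (y + 1)*(y + 2)*(y)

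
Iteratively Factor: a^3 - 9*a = (a)*(a^2 - 9) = a*(a + 3)*(a - 3)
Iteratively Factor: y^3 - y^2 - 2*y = (y + 1)*(y^2 - 2*y) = (y - 2)*(y + 1)*(y)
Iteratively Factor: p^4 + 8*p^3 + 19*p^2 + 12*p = (p)*(p^3 + 8*p^2 + 19*p + 12) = p*(p + 3)*(p^2 + 5*p + 4) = p*(p + 3)*(p + 4)*(p + 1)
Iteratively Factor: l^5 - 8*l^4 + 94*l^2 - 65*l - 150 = (l - 5)*(l^4 - 3*l^3 - 15*l^2 + 19*l + 30) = (l - 5)*(l + 1)*(l^3 - 4*l^2 - 11*l + 30) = (l - 5)*(l - 2)*(l + 1)*(l^2 - 2*l - 15) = (l - 5)^2*(l - 2)*(l + 1)*(l + 3)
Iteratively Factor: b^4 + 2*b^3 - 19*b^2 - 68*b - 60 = (b - 5)*(b^3 + 7*b^2 + 16*b + 12) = (b - 5)*(b + 2)*(b^2 + 5*b + 6) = (b - 5)*(b + 2)*(b + 3)*(b + 2)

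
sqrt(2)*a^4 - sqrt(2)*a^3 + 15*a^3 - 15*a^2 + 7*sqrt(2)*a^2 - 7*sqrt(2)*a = a*(a - 1)*(a + 7*sqrt(2))*(sqrt(2)*a + 1)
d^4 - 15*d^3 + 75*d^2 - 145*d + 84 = (d - 7)*(d - 4)*(d - 3)*(d - 1)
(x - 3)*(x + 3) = x^2 - 9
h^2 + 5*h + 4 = (h + 1)*(h + 4)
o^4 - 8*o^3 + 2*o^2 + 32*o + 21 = (o - 7)*(o - 3)*(o + 1)^2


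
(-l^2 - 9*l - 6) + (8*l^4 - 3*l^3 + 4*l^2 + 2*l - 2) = 8*l^4 - 3*l^3 + 3*l^2 - 7*l - 8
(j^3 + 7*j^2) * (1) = j^3 + 7*j^2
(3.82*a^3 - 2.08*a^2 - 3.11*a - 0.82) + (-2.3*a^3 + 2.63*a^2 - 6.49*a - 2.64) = 1.52*a^3 + 0.55*a^2 - 9.6*a - 3.46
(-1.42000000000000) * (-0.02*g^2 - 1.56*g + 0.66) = 0.0284*g^2 + 2.2152*g - 0.9372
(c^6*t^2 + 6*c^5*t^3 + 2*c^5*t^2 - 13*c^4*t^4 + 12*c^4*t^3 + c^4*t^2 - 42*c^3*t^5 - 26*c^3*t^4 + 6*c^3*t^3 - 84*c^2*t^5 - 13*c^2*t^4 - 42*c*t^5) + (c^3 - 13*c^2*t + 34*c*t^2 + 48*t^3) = c^6*t^2 + 6*c^5*t^3 + 2*c^5*t^2 - 13*c^4*t^4 + 12*c^4*t^3 + c^4*t^2 - 42*c^3*t^5 - 26*c^3*t^4 + 6*c^3*t^3 + c^3 - 84*c^2*t^5 - 13*c^2*t^4 - 13*c^2*t - 42*c*t^5 + 34*c*t^2 + 48*t^3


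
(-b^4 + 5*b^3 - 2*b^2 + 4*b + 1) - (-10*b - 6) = -b^4 + 5*b^3 - 2*b^2 + 14*b + 7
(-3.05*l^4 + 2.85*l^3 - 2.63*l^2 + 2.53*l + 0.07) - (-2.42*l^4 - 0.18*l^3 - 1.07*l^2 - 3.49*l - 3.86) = -0.63*l^4 + 3.03*l^3 - 1.56*l^2 + 6.02*l + 3.93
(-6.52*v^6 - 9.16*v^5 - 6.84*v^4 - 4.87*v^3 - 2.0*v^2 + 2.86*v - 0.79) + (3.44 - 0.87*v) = -6.52*v^6 - 9.16*v^5 - 6.84*v^4 - 4.87*v^3 - 2.0*v^2 + 1.99*v + 2.65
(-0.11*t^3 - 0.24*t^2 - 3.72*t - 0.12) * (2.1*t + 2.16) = -0.231*t^4 - 0.7416*t^3 - 8.3304*t^2 - 8.2872*t - 0.2592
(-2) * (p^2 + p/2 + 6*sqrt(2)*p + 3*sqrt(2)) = -2*p^2 - 12*sqrt(2)*p - p - 6*sqrt(2)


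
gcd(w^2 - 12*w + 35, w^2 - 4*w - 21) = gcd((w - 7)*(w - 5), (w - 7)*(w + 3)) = w - 7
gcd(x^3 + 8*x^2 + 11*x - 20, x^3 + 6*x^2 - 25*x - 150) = x + 5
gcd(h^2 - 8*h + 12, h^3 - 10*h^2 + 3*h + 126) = h - 6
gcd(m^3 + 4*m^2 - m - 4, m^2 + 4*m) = m + 4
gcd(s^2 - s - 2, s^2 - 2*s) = s - 2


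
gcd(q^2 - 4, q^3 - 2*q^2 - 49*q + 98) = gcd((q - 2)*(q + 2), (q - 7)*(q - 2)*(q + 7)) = q - 2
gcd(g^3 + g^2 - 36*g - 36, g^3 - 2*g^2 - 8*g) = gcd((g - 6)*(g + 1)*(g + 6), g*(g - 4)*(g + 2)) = 1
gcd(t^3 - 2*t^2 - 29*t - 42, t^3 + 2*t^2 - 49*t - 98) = t^2 - 5*t - 14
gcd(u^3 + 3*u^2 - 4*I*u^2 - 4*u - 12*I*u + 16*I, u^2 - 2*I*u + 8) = u - 4*I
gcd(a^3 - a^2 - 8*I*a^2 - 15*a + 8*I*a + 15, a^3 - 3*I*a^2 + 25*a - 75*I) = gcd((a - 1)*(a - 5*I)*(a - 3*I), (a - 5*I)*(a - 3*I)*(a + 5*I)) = a^2 - 8*I*a - 15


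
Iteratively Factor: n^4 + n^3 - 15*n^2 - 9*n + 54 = (n + 3)*(n^3 - 2*n^2 - 9*n + 18) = (n - 2)*(n + 3)*(n^2 - 9) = (n - 3)*(n - 2)*(n + 3)*(n + 3)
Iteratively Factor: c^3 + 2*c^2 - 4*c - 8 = (c + 2)*(c^2 - 4) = (c - 2)*(c + 2)*(c + 2)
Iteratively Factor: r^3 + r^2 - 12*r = (r)*(r^2 + r - 12) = r*(r - 3)*(r + 4)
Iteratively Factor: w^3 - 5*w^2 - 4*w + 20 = (w - 2)*(w^2 - 3*w - 10) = (w - 2)*(w + 2)*(w - 5)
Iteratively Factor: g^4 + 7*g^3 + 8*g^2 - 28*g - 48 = (g - 2)*(g^3 + 9*g^2 + 26*g + 24) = (g - 2)*(g + 2)*(g^2 + 7*g + 12) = (g - 2)*(g + 2)*(g + 4)*(g + 3)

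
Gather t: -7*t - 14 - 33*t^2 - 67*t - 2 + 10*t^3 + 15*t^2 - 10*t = 10*t^3 - 18*t^2 - 84*t - 16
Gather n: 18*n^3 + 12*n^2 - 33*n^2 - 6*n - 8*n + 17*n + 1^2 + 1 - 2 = 18*n^3 - 21*n^2 + 3*n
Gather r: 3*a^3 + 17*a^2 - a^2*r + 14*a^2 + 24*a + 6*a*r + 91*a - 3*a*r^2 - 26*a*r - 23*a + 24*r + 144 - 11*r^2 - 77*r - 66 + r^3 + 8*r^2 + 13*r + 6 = 3*a^3 + 31*a^2 + 92*a + r^3 + r^2*(-3*a - 3) + r*(-a^2 - 20*a - 40) + 84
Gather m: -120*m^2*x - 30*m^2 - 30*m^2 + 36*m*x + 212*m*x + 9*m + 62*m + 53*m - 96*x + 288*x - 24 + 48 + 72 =m^2*(-120*x - 60) + m*(248*x + 124) + 192*x + 96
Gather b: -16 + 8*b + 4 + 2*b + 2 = 10*b - 10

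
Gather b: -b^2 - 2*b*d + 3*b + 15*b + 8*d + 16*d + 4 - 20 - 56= -b^2 + b*(18 - 2*d) + 24*d - 72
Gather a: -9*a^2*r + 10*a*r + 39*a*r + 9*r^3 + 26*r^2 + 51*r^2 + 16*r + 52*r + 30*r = -9*a^2*r + 49*a*r + 9*r^3 + 77*r^2 + 98*r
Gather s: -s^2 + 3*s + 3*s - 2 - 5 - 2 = -s^2 + 6*s - 9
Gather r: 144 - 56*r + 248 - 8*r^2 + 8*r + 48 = -8*r^2 - 48*r + 440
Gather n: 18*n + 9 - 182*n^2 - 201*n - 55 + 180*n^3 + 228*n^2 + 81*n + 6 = 180*n^3 + 46*n^2 - 102*n - 40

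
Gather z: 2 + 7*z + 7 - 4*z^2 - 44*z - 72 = -4*z^2 - 37*z - 63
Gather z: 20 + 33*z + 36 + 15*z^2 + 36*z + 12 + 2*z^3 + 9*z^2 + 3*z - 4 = 2*z^3 + 24*z^2 + 72*z + 64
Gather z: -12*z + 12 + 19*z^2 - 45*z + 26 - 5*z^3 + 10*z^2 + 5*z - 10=-5*z^3 + 29*z^2 - 52*z + 28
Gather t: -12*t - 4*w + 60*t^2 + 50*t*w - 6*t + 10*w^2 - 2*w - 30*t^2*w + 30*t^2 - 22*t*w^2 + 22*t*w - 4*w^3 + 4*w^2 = t^2*(90 - 30*w) + t*(-22*w^2 + 72*w - 18) - 4*w^3 + 14*w^2 - 6*w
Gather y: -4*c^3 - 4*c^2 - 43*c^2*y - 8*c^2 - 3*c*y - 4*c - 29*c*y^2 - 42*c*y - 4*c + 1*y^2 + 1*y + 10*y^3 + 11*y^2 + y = -4*c^3 - 12*c^2 - 8*c + 10*y^3 + y^2*(12 - 29*c) + y*(-43*c^2 - 45*c + 2)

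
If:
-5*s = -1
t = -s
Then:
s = 1/5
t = -1/5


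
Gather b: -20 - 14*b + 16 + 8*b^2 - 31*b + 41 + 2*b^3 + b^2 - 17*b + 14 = 2*b^3 + 9*b^2 - 62*b + 51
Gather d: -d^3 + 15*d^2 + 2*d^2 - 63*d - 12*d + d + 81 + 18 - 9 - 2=-d^3 + 17*d^2 - 74*d + 88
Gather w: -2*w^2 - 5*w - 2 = -2*w^2 - 5*w - 2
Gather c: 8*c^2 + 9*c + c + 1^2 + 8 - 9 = 8*c^2 + 10*c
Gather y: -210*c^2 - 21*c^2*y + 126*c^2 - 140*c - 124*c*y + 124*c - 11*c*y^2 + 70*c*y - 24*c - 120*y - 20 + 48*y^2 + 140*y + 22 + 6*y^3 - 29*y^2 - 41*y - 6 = -84*c^2 - 40*c + 6*y^3 + y^2*(19 - 11*c) + y*(-21*c^2 - 54*c - 21) - 4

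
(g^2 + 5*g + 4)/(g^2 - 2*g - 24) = (g + 1)/(g - 6)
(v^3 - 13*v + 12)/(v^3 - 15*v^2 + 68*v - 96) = (v^2 + 3*v - 4)/(v^2 - 12*v + 32)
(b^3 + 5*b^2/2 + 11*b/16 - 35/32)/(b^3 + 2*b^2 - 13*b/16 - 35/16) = (b - 1/2)/(b - 1)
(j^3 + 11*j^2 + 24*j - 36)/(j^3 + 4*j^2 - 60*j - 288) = (j - 1)/(j - 8)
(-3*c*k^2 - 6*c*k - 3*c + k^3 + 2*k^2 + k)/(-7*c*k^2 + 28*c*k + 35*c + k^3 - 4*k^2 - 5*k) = (3*c*k + 3*c - k^2 - k)/(7*c*k - 35*c - k^2 + 5*k)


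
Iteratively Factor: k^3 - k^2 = (k - 1)*(k^2) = k*(k - 1)*(k)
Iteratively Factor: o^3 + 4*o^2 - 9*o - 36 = (o + 4)*(o^2 - 9) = (o - 3)*(o + 4)*(o + 3)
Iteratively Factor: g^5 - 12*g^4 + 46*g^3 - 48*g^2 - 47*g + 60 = (g - 4)*(g^4 - 8*g^3 + 14*g^2 + 8*g - 15) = (g - 4)*(g - 3)*(g^3 - 5*g^2 - g + 5) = (g - 4)*(g - 3)*(g + 1)*(g^2 - 6*g + 5) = (g - 5)*(g - 4)*(g - 3)*(g + 1)*(g - 1)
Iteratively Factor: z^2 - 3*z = (z - 3)*(z)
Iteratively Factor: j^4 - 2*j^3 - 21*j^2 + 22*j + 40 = (j + 1)*(j^3 - 3*j^2 - 18*j + 40) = (j - 2)*(j + 1)*(j^2 - j - 20) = (j - 5)*(j - 2)*(j + 1)*(j + 4)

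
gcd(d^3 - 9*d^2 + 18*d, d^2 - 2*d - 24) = d - 6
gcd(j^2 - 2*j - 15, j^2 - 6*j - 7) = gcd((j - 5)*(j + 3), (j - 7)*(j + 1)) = 1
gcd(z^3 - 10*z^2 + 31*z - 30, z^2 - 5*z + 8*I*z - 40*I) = z - 5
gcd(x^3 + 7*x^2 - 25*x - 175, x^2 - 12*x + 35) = x - 5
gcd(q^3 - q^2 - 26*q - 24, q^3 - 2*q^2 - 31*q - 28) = q^2 + 5*q + 4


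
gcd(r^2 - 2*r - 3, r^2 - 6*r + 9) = r - 3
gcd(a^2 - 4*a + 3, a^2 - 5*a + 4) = a - 1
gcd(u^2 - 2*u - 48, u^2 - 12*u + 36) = 1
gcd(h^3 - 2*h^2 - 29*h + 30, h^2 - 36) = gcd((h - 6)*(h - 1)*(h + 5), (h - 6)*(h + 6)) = h - 6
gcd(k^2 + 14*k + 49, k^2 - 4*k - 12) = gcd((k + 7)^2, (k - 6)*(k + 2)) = 1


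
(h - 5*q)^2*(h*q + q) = h^3*q - 10*h^2*q^2 + h^2*q + 25*h*q^3 - 10*h*q^2 + 25*q^3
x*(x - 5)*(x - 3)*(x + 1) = x^4 - 7*x^3 + 7*x^2 + 15*x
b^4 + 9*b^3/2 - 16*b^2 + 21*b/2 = b*(b - 3/2)*(b - 1)*(b + 7)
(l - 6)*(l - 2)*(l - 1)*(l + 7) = l^4 - 2*l^3 - 43*l^2 + 128*l - 84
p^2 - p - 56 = (p - 8)*(p + 7)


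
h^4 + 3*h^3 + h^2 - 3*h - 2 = (h - 1)*(h + 1)^2*(h + 2)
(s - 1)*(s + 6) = s^2 + 5*s - 6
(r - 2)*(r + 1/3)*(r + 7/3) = r^3 + 2*r^2/3 - 41*r/9 - 14/9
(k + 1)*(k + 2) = k^2 + 3*k + 2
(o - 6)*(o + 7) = o^2 + o - 42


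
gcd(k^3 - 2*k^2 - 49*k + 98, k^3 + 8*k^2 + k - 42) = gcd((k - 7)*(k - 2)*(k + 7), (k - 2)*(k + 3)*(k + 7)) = k^2 + 5*k - 14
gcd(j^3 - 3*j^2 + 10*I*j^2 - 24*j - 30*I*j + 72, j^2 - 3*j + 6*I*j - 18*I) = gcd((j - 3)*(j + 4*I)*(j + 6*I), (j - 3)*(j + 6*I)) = j^2 + j*(-3 + 6*I) - 18*I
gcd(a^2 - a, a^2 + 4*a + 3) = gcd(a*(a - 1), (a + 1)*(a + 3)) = 1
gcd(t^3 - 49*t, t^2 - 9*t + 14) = t - 7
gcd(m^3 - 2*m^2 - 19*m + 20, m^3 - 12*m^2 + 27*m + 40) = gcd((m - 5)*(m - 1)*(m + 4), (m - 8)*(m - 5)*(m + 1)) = m - 5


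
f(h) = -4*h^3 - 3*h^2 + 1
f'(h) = -12*h^2 - 6*h = 6*h*(-2*h - 1)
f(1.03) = -6.55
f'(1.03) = -18.91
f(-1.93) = 18.58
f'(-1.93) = -33.12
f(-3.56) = 143.45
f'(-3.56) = -130.72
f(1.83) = -33.56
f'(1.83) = -51.17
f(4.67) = -471.82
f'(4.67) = -289.73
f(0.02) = 1.00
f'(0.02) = -0.12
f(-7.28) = 1385.32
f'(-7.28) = -592.30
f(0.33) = 0.53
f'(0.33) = -3.29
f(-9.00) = 2674.00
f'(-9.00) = -918.00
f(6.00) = -971.00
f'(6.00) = -468.00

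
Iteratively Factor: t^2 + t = (t)*(t + 1)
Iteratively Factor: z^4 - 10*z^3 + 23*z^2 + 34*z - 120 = (z - 5)*(z^3 - 5*z^2 - 2*z + 24) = (z - 5)*(z - 3)*(z^2 - 2*z - 8) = (z - 5)*(z - 4)*(z - 3)*(z + 2)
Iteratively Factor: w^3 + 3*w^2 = (w)*(w^2 + 3*w) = w*(w + 3)*(w)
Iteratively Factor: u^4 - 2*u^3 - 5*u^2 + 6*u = (u)*(u^3 - 2*u^2 - 5*u + 6) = u*(u + 2)*(u^2 - 4*u + 3) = u*(u - 3)*(u + 2)*(u - 1)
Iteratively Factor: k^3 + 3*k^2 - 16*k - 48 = (k + 4)*(k^2 - k - 12) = (k + 3)*(k + 4)*(k - 4)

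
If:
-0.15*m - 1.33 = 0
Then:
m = -8.87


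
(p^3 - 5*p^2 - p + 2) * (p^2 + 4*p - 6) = p^5 - p^4 - 27*p^3 + 28*p^2 + 14*p - 12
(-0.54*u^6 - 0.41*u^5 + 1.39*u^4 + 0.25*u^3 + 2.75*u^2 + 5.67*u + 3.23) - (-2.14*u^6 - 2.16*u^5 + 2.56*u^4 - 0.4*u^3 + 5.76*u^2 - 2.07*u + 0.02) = 1.6*u^6 + 1.75*u^5 - 1.17*u^4 + 0.65*u^3 - 3.01*u^2 + 7.74*u + 3.21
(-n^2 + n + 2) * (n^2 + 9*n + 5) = -n^4 - 8*n^3 + 6*n^2 + 23*n + 10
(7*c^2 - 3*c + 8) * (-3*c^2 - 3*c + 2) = -21*c^4 - 12*c^3 - c^2 - 30*c + 16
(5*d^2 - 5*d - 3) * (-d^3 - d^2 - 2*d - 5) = -5*d^5 - 2*d^3 - 12*d^2 + 31*d + 15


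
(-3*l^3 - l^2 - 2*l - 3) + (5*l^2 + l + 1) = -3*l^3 + 4*l^2 - l - 2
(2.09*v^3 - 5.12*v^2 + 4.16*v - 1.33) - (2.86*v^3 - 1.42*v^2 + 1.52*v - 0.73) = -0.77*v^3 - 3.7*v^2 + 2.64*v - 0.6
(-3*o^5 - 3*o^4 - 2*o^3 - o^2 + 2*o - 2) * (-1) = 3*o^5 + 3*o^4 + 2*o^3 + o^2 - 2*o + 2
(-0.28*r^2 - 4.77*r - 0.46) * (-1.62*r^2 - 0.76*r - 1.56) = 0.4536*r^4 + 7.9402*r^3 + 4.8072*r^2 + 7.7908*r + 0.7176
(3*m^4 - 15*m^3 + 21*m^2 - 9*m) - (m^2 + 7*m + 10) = 3*m^4 - 15*m^3 + 20*m^2 - 16*m - 10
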